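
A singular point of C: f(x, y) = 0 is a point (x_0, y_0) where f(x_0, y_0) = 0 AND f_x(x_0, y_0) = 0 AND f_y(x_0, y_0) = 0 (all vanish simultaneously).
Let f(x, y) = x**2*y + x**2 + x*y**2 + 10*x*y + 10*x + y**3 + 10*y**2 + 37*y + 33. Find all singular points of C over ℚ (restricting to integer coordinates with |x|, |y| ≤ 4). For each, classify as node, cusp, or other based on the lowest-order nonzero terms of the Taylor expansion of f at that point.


Singular points: {(-3, -2)}; classification: node.

Compute partial derivatives:
  f_x = 2*x*y + 2*x + y**2 + 10*y + 10.
  f_y = x**2 + 2*x*y + 10*x + 3*y**2 + 20*y + 37.
Scan x_0 ∈ {−4, ..., 4}. For each x_0, f_y(x_0, y) is a polynomial in y; find its integer roots y ∈ {−4, ..., 4}, then test f_x and f at those candidates.
  x = -4: f_y(-4, y) = 3*y**2 + 12*y + 13; no integer root y with |y| ≤ 4.
  x = -3: f_y(-3, y) = 3*y**2 + 14*y + 16; vanishes at y ∈ {-2}. (-3, -2): f_x = 0, f = 0 — SINGULAR.
  x = -2: f_y(-2, y) = 3*y**2 + 16*y + 21; vanishes at y ∈ {-3}. (-2, -3): f_x = -3 ≠ 0.
  x = -1: f_y(-1, y) = 3*y**2 + 18*y + 28; no integer root y with |y| ≤ 4.
  x = 0: f_y(0, y) = 3*y**2 + 20*y + 37; no integer root y with |y| ≤ 4.
  x = 1: f_y(1, y) = 3*y**2 + 22*y + 48; no integer root y with |y| ≤ 4.
  x = 2: f_y(2, y) = 3*y**2 + 24*y + 61; no integer root y with |y| ≤ 4.
  x = 3: f_y(3, y) = 3*y**2 + 26*y + 76; no integer root y with |y| ≤ 4.
  x = 4: f_y(4, y) = 3*y**2 + 28*y + 93; no integer root y with |y| ≤ 4.
Only singular point on the grid: (-3, -2).
Classify: substitute x = -3 + u, y = -2 + v and expand: f = u**2*v - u**2 + u*v**2 + v**3 + v**2.
No constant or linear terms (consistent with a singular point). Quadratic part: -u**2 + v**2. Cubic part: u**2*v + u*v**2 + v**3.
The quadratic part v**2 - u**2 = (v − u)(v + u) splits into two distinct linear factors, so there are two distinct tangent lines y − -2 = ±(x − -3) — this is a node (ordinary double point).
Classification: node.


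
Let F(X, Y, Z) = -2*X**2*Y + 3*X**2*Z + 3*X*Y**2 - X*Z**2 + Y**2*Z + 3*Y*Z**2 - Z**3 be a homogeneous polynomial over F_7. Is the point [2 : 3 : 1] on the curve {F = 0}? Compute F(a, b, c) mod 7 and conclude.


F(2,3,1) ≡ 1 (mod 7); P is NOT on the curve.

Evaluate F(2, 3, 1) term-by-term (mod 7).
  -2*X**2*Y ↦ -2·4·3·1 = -24
  3*X**2*Z ↦ 3·4·1·1 = 12
  3*X*Y**2 ↦ 3·2·9·1 = 54
  -X*Z**2 ↦ -1·2·1·1 = -2
  Y**2*Z ↦ 1·1·9·1 = 9
  3*Y*Z**2 ↦ 3·1·3·1 = 9
  -Z**3 ↦ -1·1·1·1 = -1
Sum: F(2, 3, 1) = (-24) + (12) + (54) + (-2) + (9) + (9) + (-1) = 57.
Reducing mod 7: 57 ≡ 1 (mod 7).
Since F(a, b, c) ≡ 1 ≠ 0 (mod 7), P does NOT lie on the curve.


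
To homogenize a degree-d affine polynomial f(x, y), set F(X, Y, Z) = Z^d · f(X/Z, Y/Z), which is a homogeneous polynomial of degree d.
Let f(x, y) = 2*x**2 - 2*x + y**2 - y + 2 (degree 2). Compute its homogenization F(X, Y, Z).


F(X, Y, Z) = 2*X**2 - 2*X*Z + Y**2 - Y*Z + 2*Z**2

deg(f) = 2.
Substitute x = X/Z, y = Y/Z into f, then multiply by Z^2.
  monomial 2·x^2·y^0 ↦ 2·X^2·Y^0·Z^0.
  monomial -2·x^1·y^0 ↦ -2·X^1·Y^0·Z^1.
  monomial 1·x^0·y^2 ↦ 1·X^0·Y^2·Z^0.
  monomial -1·x^0·y^1 ↦ -1·X^0·Y^1·Z^1.
  monomial 2·x^0·y^0 ↦ 2·X^0·Y^0·Z^2.
Collecting: F(X, Y, Z) = 2*X**2 - 2*X*Z + Y**2 - Y*Z + 2*Z**2.


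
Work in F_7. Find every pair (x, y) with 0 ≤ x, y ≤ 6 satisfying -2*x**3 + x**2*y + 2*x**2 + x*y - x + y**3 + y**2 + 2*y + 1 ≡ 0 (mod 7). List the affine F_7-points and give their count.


Affine F_7-points: {(0, 5), (1, 0), (3, 4), (3, 5), (4, 5)}; count = 5.

For each of the 49 pairs (x, y) ∈ F_7², evaluate f(x, y) mod 7. Record the zeros.
  x = 0: [0↦1, 1↦5, 2↦3, 3↦1, 4↦5, 5↦0, 6↦6]  zeros at y ∈ {5}
  x = 1: [0↦0, 1↦6, 2↦6, 3↦6, 4↦5, 5↦2, 6↦3]  zeros at y ∈ {0}
  x = 2: [0↦5, 1↦1, 2↦5, 3↦2, 4↦5, 5↦6, 6↦4]  zeros at y ∈ ∅
  x = 3: [0↦4, 1↦6, 2↦2, 3↦5, 4↦0, 5↦0, 6↦4]  zeros at y ∈ {4, 5}
  x = 4: [0↦6, 1↦2, 2↦6, 3↦3, 4↦6, 5↦0, 6↦5]  zeros at y ∈ {5}
  x = 5: [0↦6, 1↦5, 2↦5, 3↦5, 4↦4, 5↦1, 6↦2]  zeros at y ∈ ∅
  x = 6: [0↦6, 1↦3, 2↦1, 3↦6, 4↦3, 5↦5, 6↦4]  zeros at y ∈ ∅
Collecting zeros: affine points = {(0, 5), (1, 0), (3, 4), (3, 5), (4, 5)}.
Total count |C(F_7)_aff| = 5.


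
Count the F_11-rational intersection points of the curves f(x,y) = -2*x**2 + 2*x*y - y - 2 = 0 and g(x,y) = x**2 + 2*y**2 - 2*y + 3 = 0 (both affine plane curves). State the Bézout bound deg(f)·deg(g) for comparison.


Common zeros: ∅; count = 0; Bézout bound = 4.

deg(f) = 2, deg(g) = 2, so Bézout bound = 4.
Scan x ∈ F_11. For each x, list the y ∈ F_11 with f(x, y) ≡ 0 and those with g(x, y) ≡ 0 (mod 11); the common zeros in that column are the intersection.
  x = 0: f ≡ 0 at y ∈ {9}; g ≡ 0 at y ∈ ∅; common: ∅.
  x = 1: f ≡ 0 at y ∈ {4}; g ≡ 0 at y ∈ {5, 7}; common: ∅.
  x = 2: f ≡ 0 at y ∈ {7}; g ≡ 0 at y ∈ {2, 10}; common: ∅.
  x = 3: f ≡ 0 at y ∈ {4}; g ≡ 0 at y ∈ ∅; common: ∅.
  x = 4: f ≡ 0 at y ∈ {8}; g ≡ 0 at y ∈ ∅; common: ∅.
  x = 5: f ≡ 0 at y ∈ {7}; g ≡ 0 at y ∈ {6}; common: ∅.
  x = 6: f ≡ 0 at y ∈ ∅; g ≡ 0 at y ∈ {6}; common: ∅.
  x = 7: f ≡ 0 at y ∈ {6}; g ≡ 0 at y ∈ ∅; common: ∅.
  x = 8: f ≡ 0 at y ∈ {5}; g ≡ 0 at y ∈ ∅; common: ∅.
  x = 9: f ≡ 0 at y ∈ {9}; g ≡ 0 at y ∈ {2, 10}; common: ∅.
  x = 10: f ≡ 0 at y ∈ {6}; g ≡ 0 at y ∈ {5, 7}; common: ∅.
Collecting: common zeros = ∅, so the count is 0.
Comparison with the Bézout bound: 0 ≤ 4 = deg(f)·deg(g), as expected for curves with no common component (the affine F_11-count falls short of the bound because intersections may lie at infinity, over extension fields, or carry multiplicity).


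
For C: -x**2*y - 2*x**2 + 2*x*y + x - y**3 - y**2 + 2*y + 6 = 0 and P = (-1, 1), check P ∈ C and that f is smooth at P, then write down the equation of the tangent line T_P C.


Tangent line at P: 9*x - 6*y + 15 = 0.

Step 1: f(-1, 1) = 0, so P lies on C.
Step 2: partial derivatives
  f_x(x, y) = -2*x*y - 4*x + 2*y + 1, f_y(x, y) = -x**2 + 2*x - 3*y**2 - 2*y + 2.
  f_x(P) = 9, f_y(P) = -6 (gradient nonzero, so P is smooth).
Step 3: tangent line at P: 9·(x − -1) + -6·(y − 1) = 0.
Expanding: 9*x - 6*y + 15 = 0.


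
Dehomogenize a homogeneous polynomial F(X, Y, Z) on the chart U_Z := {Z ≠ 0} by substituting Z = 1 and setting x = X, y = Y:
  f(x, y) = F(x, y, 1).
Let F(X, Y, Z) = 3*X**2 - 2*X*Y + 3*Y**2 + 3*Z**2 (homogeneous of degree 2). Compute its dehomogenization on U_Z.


f(x, y) = 3*x**2 - 2*x*y + 3*y**2 + 3

On U_Z we set Z = 1. Each monomial c·X^i·Y^j·Z^k in F becomes c·x^i·y^j·1^k = c·x^i·y^j.
Substituting Z = 1: F(X, Y, 1) = 3*x**2 - 2*x*y + 3*y**2 + 3.
Note: deg(f) ≤ deg(F) = 2; strict inequality happens when F is divisible by Z (lost terms).


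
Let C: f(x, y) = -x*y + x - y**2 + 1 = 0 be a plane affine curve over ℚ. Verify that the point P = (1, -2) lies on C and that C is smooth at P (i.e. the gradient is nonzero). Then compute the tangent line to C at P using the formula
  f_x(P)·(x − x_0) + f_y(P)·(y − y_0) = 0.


Tangent line at P: 3*x + 3*y + 3 = 0.

Step 1: f(1, -2) = 0, so P lies on C.
Step 2: partial derivatives
  f_x(x, y) = 1 - y, f_y(x, y) = -x - 2*y.
  f_x(P) = 3, f_y(P) = 3 (gradient nonzero, so P is smooth).
Step 3: tangent line at P: 3·(x − 1) + 3·(y − -2) = 0.
Expanding: 3*x + 3*y + 3 = 0.


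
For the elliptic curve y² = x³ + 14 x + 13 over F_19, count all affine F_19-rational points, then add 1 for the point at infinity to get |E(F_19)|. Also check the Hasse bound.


Affine points = {(1, 3), (1, 16), (2, 7), (2, 12), (3, 5), (3, 14), (4, 0), (6, 3), (6, 16), (7, 6), (7, 13), (11, 4), (11, 15), (12, 3), (12, 16), (13, 6), (13, 13), (15, 8), (15, 11), (16, 1), (16, 18), (18, 6), (18, 13)}; affine count = 23; |E(F_19)| = 24.

Discriminant check: Δ ∝ 4a³ + 27b² = 4·14³ + 27·13² = 4·2744 + 27·169 ≡ 16 (mod 19). Nonzero ⇒ E is nonsingular.
For each x ∈ F_19, compute rhs = x³ + 14·x + 13 mod 19, then count y ∈ F_19 with y² ≡ rhs.
  x = 0: rhs = 13, matching y values: none (0 points).
  x = 1: rhs = 9, matching y values: 3, 16 (2 points).
  x = 2: rhs = 11, matching y values: 7, 12 (2 points).
  x = 3: rhs = 6, matching y values: 5, 14 (2 points).
  x = 4: rhs = 0, matching y values: 0 (1 points).
  x = 5: rhs = 18, matching y values: none (0 points).
  x = 6: rhs = 9, matching y values: 3, 16 (2 points).
  x = 7: rhs = 17, matching y values: 6, 13 (2 points).
  x = 8: rhs = 10, matching y values: none (0 points).
  x = 9: rhs = 13, matching y values: none (0 points).
  x = 10: rhs = 13, matching y values: none (0 points).
  x = 11: rhs = 16, matching y values: 4, 15 (2 points).
  x = 12: rhs = 9, matching y values: 3, 16 (2 points).
  x = 13: rhs = 17, matching y values: 6, 13 (2 points).
  x = 14: rhs = 8, matching y values: none (0 points).
  x = 15: rhs = 7, matching y values: 8, 11 (2 points).
  x = 16: rhs = 1, matching y values: 1, 18 (2 points).
  x = 17: rhs = 15, matching y values: none (0 points).
  x = 18: rhs = 17, matching y values: 6, 13 (2 points).
Total affine count: 23.
Full point count |E(F_19)| = 23 + 1 = 24.
Hasse bound: |24 − (19+1)| = |4| = 4 ≤ 2√19 ≈ 8.7178 ✓.


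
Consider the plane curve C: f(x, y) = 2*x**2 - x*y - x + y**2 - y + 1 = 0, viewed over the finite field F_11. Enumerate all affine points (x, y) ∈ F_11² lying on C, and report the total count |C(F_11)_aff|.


Affine F_11-points: {(2, 4), (2, 10), (6, 3), (6, 4), (7, 3), (7, 5), (8, 0), (8, 9), (9, 0), (9, 10)}; count = 10.

For each of the 121 pairs (x, y) ∈ F_11², evaluate f(x, y) mod 11. Record the zeros.
  x = 0: [0↦1, 1↦1, 2↦3, 3↦7, 4↦2, 5↦10, 6↦9, 7↦10, 8↦2, 9↦7, 10↦3]  zeros at y ∈ ∅
  x = 1: [0↦2, 1↦1, 2↦2, 3↦5, 4↦10, 5↦6, 6↦4, 7↦4, 8↦6, 9↦10, 10↦5]  zeros at y ∈ ∅
  x = 2: [0↦7, 1↦5, 2↦5, 3↦7, 4↦0, 5↦6, 6↦3, 7↦2, 8↦3, 9↦6, 10↦0]  zeros at y ∈ {4, 10}
  x = 3: [0↦5, 1↦2, 2↦1, 3↦2, 4↦5, 5↦10, 6↦6, 7↦4, 8↦4, 9↦6, 10↦10]  zeros at y ∈ ∅
  x = 4: [0↦7, 1↦3, 2↦1, 3↦1, 4↦3, 5↦7, 6↦2, 7↦10, 8↦9, 9↦10, 10↦2]  zeros at y ∈ ∅
  x = 5: [0↦2, 1↦8, 2↦5, 3↦4, 4↦5, 5↦8, 6↦2, 7↦9, 8↦7, 9↦7, 10↦9]  zeros at y ∈ ∅
  x = 6: [0↦1, 1↦6, 2↦2, 3↦0, 4↦0, 5↦2, 6↦6, 7↦1, 8↦9, 9↦8, 10↦9]  zeros at y ∈ {3, 4}
  x = 7: [0↦4, 1↦8, 2↦3, 3↦0, 4↦10, 5↦0, 6↦3, 7↦8, 8↦4, 9↦2, 10↦2]  zeros at y ∈ {3, 5}
  x = 8: [0↦0, 1↦3, 2↦8, 3↦4, 4↦2, 5↦2, 6↦4, 7↦8, 8↦3, 9↦0, 10↦10]  zeros at y ∈ {0, 9}
  x = 9: [0↦0, 1↦2, 2↦6, 3↦1, 4↦9, 5↦8, 6↦9, 7↦1, 8↦6, 9↦2, 10↦0]  zeros at y ∈ {0, 10}
  x = 10: [0↦4, 1↦5, 2↦8, 3↦2, 4↦9, 5↦7, 6↦7, 7↦9, 8↦2, 9↦8, 10↦5]  zeros at y ∈ ∅
Collecting zeros: affine points = {(2, 4), (2, 10), (6, 3), (6, 4), (7, 3), (7, 5), (8, 0), (8, 9), (9, 0), (9, 10)}.
Total count |C(F_11)_aff| = 10.


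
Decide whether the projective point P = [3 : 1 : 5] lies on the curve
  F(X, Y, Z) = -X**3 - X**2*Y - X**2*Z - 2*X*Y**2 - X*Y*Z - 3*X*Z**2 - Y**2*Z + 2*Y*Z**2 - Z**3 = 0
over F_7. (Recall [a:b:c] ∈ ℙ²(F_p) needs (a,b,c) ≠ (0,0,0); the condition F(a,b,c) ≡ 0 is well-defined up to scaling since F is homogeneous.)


F(3,1,5) ≡ 6 (mod 7); P is NOT on the curve.

Evaluate F(3, 1, 5) term-by-term (mod 7).
  -X**3 ↦ -1·27·1·1 = -27
  -X**2*Y ↦ -1·9·1·1 = -9
  -X**2*Z ↦ -1·9·1·5 = -45
  -2*X*Y**2 ↦ -2·3·1·1 = -6
  -X*Y*Z ↦ -1·3·1·5 = -15
  -3*X*Z**2 ↦ -3·3·1·25 = -225
  -Y**2*Z ↦ -1·1·1·5 = -5
  2*Y*Z**2 ↦ 2·1·1·25 = 50
  -Z**3 ↦ -1·1·1·125 = -125
Sum: F(3, 1, 5) = (-27) + (-9) + (-45) + (-6) + (-15) + (-225) + (-5) + (50) + (-125) = -407.
Reducing mod 7: -407 ≡ 6 (mod 7).
Since F(a, b, c) ≡ 6 ≠ 0 (mod 7), P does NOT lie on the curve.


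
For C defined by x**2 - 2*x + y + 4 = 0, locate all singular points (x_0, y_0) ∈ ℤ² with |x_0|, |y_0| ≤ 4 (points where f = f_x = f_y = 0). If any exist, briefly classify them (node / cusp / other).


No singular points in the scanned grid; C is smooth there.

Compute partial derivatives:
  f_x = 2*x - 2.
  f_y = 1.
f_y = 1 is a nonzero constant, so f_y never vanishes: no point (x, y) can satisfy f = f_x = f_y = 0. In particular no (x, y) ∈ {−4, ..., 4}² is singular; the curve is smooth.


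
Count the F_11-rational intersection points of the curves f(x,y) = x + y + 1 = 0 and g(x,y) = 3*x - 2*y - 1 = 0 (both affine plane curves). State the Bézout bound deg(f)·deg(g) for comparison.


Common zeros: {(2, 8)}; count = 1; Bézout bound = 1.

deg(f) = 1, deg(g) = 1, so Bézout bound = 1.
Scan x ∈ F_11. For each x, list the y ∈ F_11 with f(x, y) ≡ 0 and those with g(x, y) ≡ 0 (mod 11); the common zeros in that column are the intersection.
  x = 0: f ≡ 0 at y ∈ {10}; g ≡ 0 at y ∈ {5}; common: ∅.
  x = 1: f ≡ 0 at y ∈ {9}; g ≡ 0 at y ∈ {1}; common: ∅.
  x = 2: f ≡ 0 at y ∈ {8}; g ≡ 0 at y ∈ {8}; common: {8}.
  x = 3: f ≡ 0 at y ∈ {7}; g ≡ 0 at y ∈ {4}; common: ∅.
  x = 4: f ≡ 0 at y ∈ {6}; g ≡ 0 at y ∈ {0}; common: ∅.
  x = 5: f ≡ 0 at y ∈ {5}; g ≡ 0 at y ∈ {7}; common: ∅.
  x = 6: f ≡ 0 at y ∈ {4}; g ≡ 0 at y ∈ {3}; common: ∅.
  x = 7: f ≡ 0 at y ∈ {3}; g ≡ 0 at y ∈ {10}; common: ∅.
  x = 8: f ≡ 0 at y ∈ {2}; g ≡ 0 at y ∈ {6}; common: ∅.
  x = 9: f ≡ 0 at y ∈ {1}; g ≡ 0 at y ∈ {2}; common: ∅.
  x = 10: f ≡ 0 at y ∈ {0}; g ≡ 0 at y ∈ {9}; common: ∅.
Collecting: common zeros = {(2, 8)}, so the count is 1.
Comparison with the Bézout bound: 1 ≤ 1 = deg(f)·deg(g), as expected for curves with no common component (the bound is attained).


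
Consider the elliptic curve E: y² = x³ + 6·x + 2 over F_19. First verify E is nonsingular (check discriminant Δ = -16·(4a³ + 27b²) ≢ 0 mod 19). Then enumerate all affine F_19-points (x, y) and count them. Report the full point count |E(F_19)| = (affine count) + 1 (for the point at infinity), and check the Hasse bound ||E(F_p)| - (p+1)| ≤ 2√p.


Affine points = {(1, 3), (1, 16), (3, 3), (3, 16), (5, 9), (5, 10), (6, 8), (6, 11), (7, 8), (7, 11), (8, 7), (8, 12), (9, 5), (9, 14), (10, 6), (10, 13), (12, 4), (12, 15), (13, 4), (13, 15), (15, 3), (15, 16), (17, 1), (17, 18)}; affine count = 24; |E(F_19)| = 25.

Discriminant check: Δ ∝ 4a³ + 27b² = 4·6³ + 27·2² = 4·216 + 27·4 ≡ 3 (mod 19). Nonzero ⇒ E is nonsingular.
For each x ∈ F_19, compute rhs = x³ + 6·x + 2 mod 19, then count y ∈ F_19 with y² ≡ rhs.
  x = 0: rhs = 2, matching y values: none (0 points).
  x = 1: rhs = 9, matching y values: 3, 16 (2 points).
  x = 2: rhs = 3, matching y values: none (0 points).
  x = 3: rhs = 9, matching y values: 3, 16 (2 points).
  x = 4: rhs = 14, matching y values: none (0 points).
  x = 5: rhs = 5, matching y values: 9, 10 (2 points).
  x = 6: rhs = 7, matching y values: 8, 11 (2 points).
  x = 7: rhs = 7, matching y values: 8, 11 (2 points).
  x = 8: rhs = 11, matching y values: 7, 12 (2 points).
  x = 9: rhs = 6, matching y values: 5, 14 (2 points).
  x = 10: rhs = 17, matching y values: 6, 13 (2 points).
  x = 11: rhs = 12, matching y values: none (0 points).
  x = 12: rhs = 16, matching y values: 4, 15 (2 points).
  x = 13: rhs = 16, matching y values: 4, 15 (2 points).
  x = 14: rhs = 18, matching y values: none (0 points).
  x = 15: rhs = 9, matching y values: 3, 16 (2 points).
  x = 16: rhs = 14, matching y values: none (0 points).
  x = 17: rhs = 1, matching y values: 1, 18 (2 points).
  x = 18: rhs = 14, matching y values: none (0 points).
Total affine count: 24.
Full point count |E(F_19)| = 24 + 1 = 25.
Hasse bound: |25 − (19+1)| = |5| = 5 ≤ 2√19 ≈ 8.7178 ✓.


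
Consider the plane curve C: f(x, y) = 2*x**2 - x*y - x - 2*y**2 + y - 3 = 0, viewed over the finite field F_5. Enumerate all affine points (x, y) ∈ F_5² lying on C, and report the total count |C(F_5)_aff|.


Affine F_5-points: {(1, 2), (1, 3), (2, 1), (3, 2), (4, 0), (4, 1)}; count = 6.

For each of the 25 pairs (x, y) ∈ F_5², evaluate f(x, y) mod 5. Record the zeros.
  x = 0: [0↦2, 1↦1, 2↦1, 3↦2, 4↦4]  zeros at y ∈ ∅
  x = 1: [0↦3, 1↦1, 2↦0, 3↦0, 4↦1]  zeros at y ∈ {2, 3}
  x = 2: [0↦3, 1↦0, 2↦3, 3↦2, 4↦2]  zeros at y ∈ {1}
  x = 3: [0↦2, 1↦3, 2↦0, 3↦3, 4↦2]  zeros at y ∈ {2}
  x = 4: [0↦0, 1↦0, 2↦1, 3↦3, 4↦1]  zeros at y ∈ {0, 1}
Collecting zeros: affine points = {(1, 2), (1, 3), (2, 1), (3, 2), (4, 0), (4, 1)}.
Total count |C(F_5)_aff| = 6.


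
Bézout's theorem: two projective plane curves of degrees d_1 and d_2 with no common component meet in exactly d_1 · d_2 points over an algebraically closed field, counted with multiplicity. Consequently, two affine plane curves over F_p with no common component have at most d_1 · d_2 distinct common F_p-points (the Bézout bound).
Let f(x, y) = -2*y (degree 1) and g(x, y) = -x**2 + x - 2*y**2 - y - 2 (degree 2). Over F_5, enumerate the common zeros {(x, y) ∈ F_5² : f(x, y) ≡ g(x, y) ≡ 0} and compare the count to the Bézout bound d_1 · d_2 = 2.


Common zeros: ∅; count = 0; Bézout bound = 2.

deg(f) = 1, deg(g) = 2, so Bézout bound = 2.
Scan x ∈ F_5. For each x, list the y ∈ F_5 with f(x, y) ≡ 0 and those with g(x, y) ≡ 0 (mod 5); the common zeros in that column are the intersection.
  x = 0: f ≡ 0 at y ∈ {0}; g ≡ 0 at y ∈ {1}; common: ∅.
  x = 1: f ≡ 0 at y ∈ {0}; g ≡ 0 at y ∈ {1}; common: ∅.
  x = 2: f ≡ 0 at y ∈ {0}; g ≡ 0 at y ∈ {3, 4}; common: ∅.
  x = 3: f ≡ 0 at y ∈ {0}; g ≡ 0 at y ∈ ∅; common: ∅.
  x = 4: f ≡ 0 at y ∈ {0}; g ≡ 0 at y ∈ {3, 4}; common: ∅.
Collecting: common zeros = ∅, so the count is 0.
Comparison with the Bézout bound: 0 ≤ 2 = deg(f)·deg(g), as expected for curves with no common component (the affine F_5-count falls short of the bound because intersections may lie at infinity, over extension fields, or carry multiplicity).


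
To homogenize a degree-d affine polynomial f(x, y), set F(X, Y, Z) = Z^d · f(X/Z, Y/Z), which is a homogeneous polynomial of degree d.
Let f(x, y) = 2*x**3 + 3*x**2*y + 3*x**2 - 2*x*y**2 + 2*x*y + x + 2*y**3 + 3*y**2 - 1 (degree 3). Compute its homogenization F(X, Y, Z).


F(X, Y, Z) = 2*X**3 + 3*X**2*Y + 3*X**2*Z - 2*X*Y**2 + 2*X*Y*Z + X*Z**2 + 2*Y**3 + 3*Y**2*Z - Z**3

deg(f) = 3.
Substitute x = X/Z, y = Y/Z into f, then multiply by Z^3.
  monomial 2·x^3·y^0 ↦ 2·X^3·Y^0·Z^0.
  monomial 3·x^2·y^1 ↦ 3·X^2·Y^1·Z^0.
  monomial 3·x^2·y^0 ↦ 3·X^2·Y^0·Z^1.
  monomial -2·x^1·y^2 ↦ -2·X^1·Y^2·Z^0.
  monomial 2·x^1·y^1 ↦ 2·X^1·Y^1·Z^1.
  monomial 1·x^1·y^0 ↦ 1·X^1·Y^0·Z^2.
  monomial 2·x^0·y^3 ↦ 2·X^0·Y^3·Z^0.
  monomial 3·x^0·y^2 ↦ 3·X^0·Y^2·Z^1.
  monomial -1·x^0·y^0 ↦ -1·X^0·Y^0·Z^3.
Collecting: F(X, Y, Z) = 2*X**3 + 3*X**2*Y + 3*X**2*Z - 2*X*Y**2 + 2*X*Y*Z + X*Z**2 + 2*Y**3 + 3*Y**2*Z - Z**3.


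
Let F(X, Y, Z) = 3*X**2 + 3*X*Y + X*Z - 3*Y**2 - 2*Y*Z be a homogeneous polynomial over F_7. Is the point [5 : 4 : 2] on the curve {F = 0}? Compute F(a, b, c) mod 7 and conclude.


F(5,4,2) ≡ 4 (mod 7); P is NOT on the curve.

Evaluate F(5, 4, 2) term-by-term (mod 7).
  3*X**2 ↦ 3·25·1·1 = 75
  3*X*Y ↦ 3·5·4·1 = 60
  X*Z ↦ 1·5·1·2 = 10
  -3*Y**2 ↦ -3·1·16·1 = -48
  -2*Y*Z ↦ -2·1·4·2 = -16
Sum: F(5, 4, 2) = (75) + (60) + (10) + (-48) + (-16) = 81.
Reducing mod 7: 81 ≡ 4 (mod 7).
Since F(a, b, c) ≡ 4 ≠ 0 (mod 7), P does NOT lie on the curve.


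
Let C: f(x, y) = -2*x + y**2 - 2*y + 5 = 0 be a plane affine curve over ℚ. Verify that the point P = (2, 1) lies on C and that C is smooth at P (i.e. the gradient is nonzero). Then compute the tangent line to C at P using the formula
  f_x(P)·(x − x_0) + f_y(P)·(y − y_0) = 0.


Tangent line at P: 4 - 2*x = 0.

Step 1: f(2, 1) = 0, so P lies on C.
Step 2: partial derivatives
  f_x(x, y) = -2, f_y(x, y) = 2*y - 2.
  f_x(P) = -2, f_y(P) = 0 (gradient nonzero, so P is smooth).
Step 3: tangent line at P: -2·(x − 2) + 0·(y − 1) = 0.
Expanding: 4 - 2*x = 0.


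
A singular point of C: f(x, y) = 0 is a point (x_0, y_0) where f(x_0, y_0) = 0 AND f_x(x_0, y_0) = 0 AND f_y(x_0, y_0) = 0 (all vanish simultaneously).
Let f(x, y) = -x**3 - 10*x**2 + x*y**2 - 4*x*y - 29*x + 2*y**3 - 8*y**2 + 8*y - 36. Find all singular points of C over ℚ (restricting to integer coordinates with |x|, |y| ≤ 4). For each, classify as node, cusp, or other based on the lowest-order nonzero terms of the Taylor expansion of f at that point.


Singular points: {(-3, 2)}; classification: node.

Compute partial derivatives:
  f_x = -3*x**2 - 20*x + y**2 - 4*y - 29.
  f_y = 2*x*y - 4*x + 6*y**2 - 16*y + 8.
Scan x_0 ∈ {−4, ..., 4}. For each x_0, f_y(x_0, y) is a polynomial in y; find its integer roots y ∈ {−4, ..., 4}, then test f_x and f at those candidates.
  x = -4: f_y(-4, y) = 6*y**2 - 24*y + 24; vanishes at y ∈ {2}. (-4, 2): f_x = -1 ≠ 0.
  x = -3: f_y(-3, y) = 6*y**2 - 22*y + 20; vanishes at y ∈ {2}. (-3, 2): f_x = 0, f = 0 — SINGULAR.
  x = -2: f_y(-2, y) = 6*y**2 - 20*y + 16; vanishes at y ∈ {2}. (-2, 2): f_x = -5 ≠ 0.
  x = -1: f_y(-1, y) = 6*y**2 - 18*y + 12; vanishes at y ∈ {1, 2}. (-1, 1): f_x = -15 ≠ 0; (-1, 2): f_x = -16 ≠ 0.
  x = 0: f_y(0, y) = 6*y**2 - 16*y + 8; vanishes at y ∈ {2}. (0, 2): f_x = -33 ≠ 0.
  x = 1: f_y(1, y) = 6*y**2 - 14*y + 4; vanishes at y ∈ {2}. (1, 2): f_x = -56 ≠ 0.
  x = 2: f_y(2, y) = 6*y**2 - 12*y; vanishes at y ∈ {0, 2}. (2, 0): f_x = -81 ≠ 0; (2, 2): f_x = -85 ≠ 0.
  x = 3: f_y(3, y) = 6*y**2 - 10*y - 4; vanishes at y ∈ {2}. (3, 2): f_x = -120 ≠ 0.
  x = 4: f_y(4, y) = 6*y**2 - 8*y - 8; vanishes at y ∈ {2}. (4, 2): f_x = -161 ≠ 0.
Only singular point on the grid: (-3, 2).
Classify: substitute x = -3 + u, y = 2 + v and expand: f = -u**3 - u**2 + u*v**2 + 2*v**3 + v**2.
No constant or linear terms (consistent with a singular point). Quadratic part: -u**2 + v**2. Cubic part: -u**3 + u*v**2 + 2*v**3.
The quadratic part v**2 - u**2 = (v − u)(v + u) splits into two distinct linear factors, so there are two distinct tangent lines y − 2 = ±(x − -3) — this is a node (ordinary double point).
Classification: node.


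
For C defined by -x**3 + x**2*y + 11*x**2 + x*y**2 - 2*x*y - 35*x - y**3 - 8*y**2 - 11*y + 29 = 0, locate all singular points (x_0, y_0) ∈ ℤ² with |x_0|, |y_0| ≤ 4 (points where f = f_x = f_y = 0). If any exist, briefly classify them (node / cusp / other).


Singular points: {(3, -2)}; classification: cusp.

Compute partial derivatives:
  f_x = -3*x**2 + 2*x*y + 22*x + y**2 - 2*y - 35.
  f_y = x**2 + 2*x*y - 2*x - 3*y**2 - 16*y - 11.
Scan x_0 ∈ {−4, ..., 4}. For each x_0, f_y(x_0, y) is a polynomial in y; find its integer roots y ∈ {−4, ..., 4}, then test f_x and f at those candidates.
  x = -4: f_y(-4, y) = -3*y**2 - 24*y + 13; no integer root y with |y| ≤ 4.
  x = -3: f_y(-3, y) = -3*y**2 - 22*y + 4; no integer root y with |y| ≤ 4.
  x = -2: f_y(-2, y) = -3*y**2 - 20*y - 3; no integer root y with |y| ≤ 4.
  x = -1: f_y(-1, y) = -3*y**2 - 18*y - 8; no integer root y with |y| ≤ 4.
  x = 0: f_y(0, y) = -3*y**2 - 16*y - 11; no integer root y with |y| ≤ 4.
  x = 1: f_y(1, y) = -3*y**2 - 14*y - 12; no integer root y with |y| ≤ 4.
  x = 2: f_y(2, y) = -3*y**2 - 12*y - 11; no integer root y with |y| ≤ 4.
  x = 3: f_y(3, y) = -3*y**2 - 10*y - 8; vanishes at y ∈ {-2}. (3, -2): f_x = 0, f = 0 — SINGULAR.
  x = 4: f_y(4, y) = -3*y**2 - 8*y - 3; no integer root y with |y| ≤ 4.
Only singular point on the grid: (3, -2).
Classify: substitute x = 3 + u, y = -2 + v and expand: f = -u**3 + u**2*v + u*v**2 - v**3 + v**2.
No constant or linear terms (consistent with a singular point). Quadratic part: v**2. Cubic part: -u**3 + u**2*v + u*v**2 - v**3.
The quadratic part v**2 is a perfect square, so there is a single (double) tangent line v = 0, i.e. y = -2. Restricting the cubic part to that line (v = 0) leaves -u**3 ≠ 0, so f is not divisible by v and the branch is v² ≈ u**3 to lowest order — this is a cusp.
Classification: cusp.


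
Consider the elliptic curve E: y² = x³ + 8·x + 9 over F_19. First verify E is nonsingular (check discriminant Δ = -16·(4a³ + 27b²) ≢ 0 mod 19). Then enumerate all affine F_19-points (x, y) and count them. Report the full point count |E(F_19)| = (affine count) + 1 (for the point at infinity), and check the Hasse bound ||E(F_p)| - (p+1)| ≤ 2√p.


Affine points = {(0, 3), (0, 16), (6, 8), (6, 11), (7, 3), (7, 16), (10, 5), (10, 14), (12, 3), (12, 16), (13, 7), (13, 12), (17, 2), (17, 17), (18, 0)}; affine count = 15; |E(F_19)| = 16.

Discriminant check: Δ ∝ 4a³ + 27b² = 4·8³ + 27·9² = 4·512 + 27·81 ≡ 17 (mod 19). Nonzero ⇒ E is nonsingular.
For each x ∈ F_19, compute rhs = x³ + 8·x + 9 mod 19, then count y ∈ F_19 with y² ≡ rhs.
  x = 0: rhs = 9, matching y values: 3, 16 (2 points).
  x = 1: rhs = 18, matching y values: none (0 points).
  x = 2: rhs = 14, matching y values: none (0 points).
  x = 3: rhs = 3, matching y values: none (0 points).
  x = 4: rhs = 10, matching y values: none (0 points).
  x = 5: rhs = 3, matching y values: none (0 points).
  x = 6: rhs = 7, matching y values: 8, 11 (2 points).
  x = 7: rhs = 9, matching y values: 3, 16 (2 points).
  x = 8: rhs = 15, matching y values: none (0 points).
  x = 9: rhs = 12, matching y values: none (0 points).
  x = 10: rhs = 6, matching y values: 5, 14 (2 points).
  x = 11: rhs = 3, matching y values: none (0 points).
  x = 12: rhs = 9, matching y values: 3, 16 (2 points).
  x = 13: rhs = 11, matching y values: 7, 12 (2 points).
  x = 14: rhs = 15, matching y values: none (0 points).
  x = 15: rhs = 8, matching y values: none (0 points).
  x = 16: rhs = 15, matching y values: none (0 points).
  x = 17: rhs = 4, matching y values: 2, 17 (2 points).
  x = 18: rhs = 0, matching y values: 0 (1 points).
Total affine count: 15.
Full point count |E(F_19)| = 15 + 1 = 16.
Hasse bound: |16 − (19+1)| = |-4| = 4 ≤ 2√19 ≈ 8.7178 ✓.


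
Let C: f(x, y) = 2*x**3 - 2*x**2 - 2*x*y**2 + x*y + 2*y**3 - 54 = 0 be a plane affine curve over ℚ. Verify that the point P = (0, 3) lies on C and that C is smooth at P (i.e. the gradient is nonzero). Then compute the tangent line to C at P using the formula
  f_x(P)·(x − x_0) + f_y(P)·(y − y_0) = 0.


Tangent line at P: -15*x + 54*y - 162 = 0.

Step 1: f(0, 3) = 0, so P lies on C.
Step 2: partial derivatives
  f_x(x, y) = 6*x**2 - 4*x - 2*y**2 + y, f_y(x, y) = -4*x*y + x + 6*y**2.
  f_x(P) = -15, f_y(P) = 54 (gradient nonzero, so P is smooth).
Step 3: tangent line at P: -15·(x − 0) + 54·(y − 3) = 0.
Expanding: -15*x + 54*y - 162 = 0.


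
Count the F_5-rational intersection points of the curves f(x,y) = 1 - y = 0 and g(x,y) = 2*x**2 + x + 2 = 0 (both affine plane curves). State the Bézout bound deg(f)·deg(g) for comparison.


Common zeros: {(1, 1)}; count = 1; Bézout bound = 2.

deg(f) = 1, deg(g) = 2, so Bézout bound = 2.
Scan x ∈ F_5. For each x, list the y ∈ F_5 with f(x, y) ≡ 0 and those with g(x, y) ≡ 0 (mod 5); the common zeros in that column are the intersection.
  x = 0: f ≡ 0 at y ∈ {1}; g ≡ 0 at y ∈ ∅; common: ∅.
  x = 1: f ≡ 0 at y ∈ {1}; g ≡ 0 at y ∈ {0, 1, 2, 3, 4}; common: {1}.
  x = 2: f ≡ 0 at y ∈ {1}; g ≡ 0 at y ∈ ∅; common: ∅.
  x = 3: f ≡ 0 at y ∈ {1}; g ≡ 0 at y ∈ ∅; common: ∅.
  x = 4: f ≡ 0 at y ∈ {1}; g ≡ 0 at y ∈ ∅; common: ∅.
Collecting: common zeros = {(1, 1)}, so the count is 1.
Comparison with the Bézout bound: 1 ≤ 2 = deg(f)·deg(g), as expected for curves with no common component (the affine F_5-count falls short of the bound because intersections may lie at infinity, over extension fields, or carry multiplicity).


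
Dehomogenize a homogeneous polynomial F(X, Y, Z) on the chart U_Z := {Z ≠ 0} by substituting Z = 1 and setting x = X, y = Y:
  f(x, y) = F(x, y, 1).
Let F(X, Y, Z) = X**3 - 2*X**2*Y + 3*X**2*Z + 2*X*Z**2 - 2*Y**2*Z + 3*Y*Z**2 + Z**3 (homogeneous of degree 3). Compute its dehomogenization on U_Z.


f(x, y) = x**3 - 2*x**2*y + 3*x**2 + 2*x - 2*y**2 + 3*y + 1

On U_Z we set Z = 1. Each monomial c·X^i·Y^j·Z^k in F becomes c·x^i·y^j·1^k = c·x^i·y^j.
Substituting Z = 1: F(X, Y, 1) = x**3 - 2*x**2*y + 3*x**2 + 2*x - 2*y**2 + 3*y + 1.
Note: deg(f) ≤ deg(F) = 3; strict inequality happens when F is divisible by Z (lost terms).


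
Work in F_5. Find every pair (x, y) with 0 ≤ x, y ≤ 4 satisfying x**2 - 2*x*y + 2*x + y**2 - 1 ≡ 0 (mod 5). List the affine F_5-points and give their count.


Affine F_5-points: {(0, 1), (0, 4), (1, 3), (1, 4), (3, 3)}; count = 5.

For each of the 25 pairs (x, y) ∈ F_5², evaluate f(x, y) mod 5. Record the zeros.
  x = 0: [0↦4, 1↦0, 2↦3, 3↦3, 4↦0]  zeros at y ∈ {1, 4}
  x = 1: [0↦2, 1↦1, 2↦2, 3↦0, 4↦0]  zeros at y ∈ {3, 4}
  x = 2: [0↦2, 1↦4, 2↦3, 3↦4, 4↦2]  zeros at y ∈ ∅
  x = 3: [0↦4, 1↦4, 2↦1, 3↦0, 4↦1]  zeros at y ∈ {3}
  x = 4: [0↦3, 1↦1, 2↦1, 3↦3, 4↦2]  zeros at y ∈ ∅
Collecting zeros: affine points = {(0, 1), (0, 4), (1, 3), (1, 4), (3, 3)}.
Total count |C(F_5)_aff| = 5.


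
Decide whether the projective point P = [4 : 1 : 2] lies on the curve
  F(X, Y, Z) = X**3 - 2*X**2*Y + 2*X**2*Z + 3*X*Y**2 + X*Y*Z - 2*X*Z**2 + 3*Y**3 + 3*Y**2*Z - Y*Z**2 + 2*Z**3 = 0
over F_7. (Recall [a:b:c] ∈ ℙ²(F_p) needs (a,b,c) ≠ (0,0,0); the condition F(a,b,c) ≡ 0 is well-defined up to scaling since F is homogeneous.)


F(4,1,2) ≡ 0 (mod 7); P is on the curve.

Evaluate F(4, 1, 2) term-by-term (mod 7).
  X**3 ↦ 1·64·1·1 = 64
  -2*X**2*Y ↦ -2·16·1·1 = -32
  2*X**2*Z ↦ 2·16·1·2 = 64
  3*X*Y**2 ↦ 3·4·1·1 = 12
  X*Y*Z ↦ 1·4·1·2 = 8
  -2*X*Z**2 ↦ -2·4·1·4 = -32
  3*Y**3 ↦ 3·1·1·1 = 3
  3*Y**2*Z ↦ 3·1·1·2 = 6
  -Y*Z**2 ↦ -1·1·1·4 = -4
  2*Z**3 ↦ 2·1·1·8 = 16
Sum: F(4, 1, 2) = (64) + (-32) + (64) + (12) + (8) + (-32) + (3) + (6) + (-4) + (16) = 105.
Reducing mod 7: 105 ≡ 0 (mod 7).
Since F(a, b, c) ≡ 0 (mod 7), P lies on the curve.


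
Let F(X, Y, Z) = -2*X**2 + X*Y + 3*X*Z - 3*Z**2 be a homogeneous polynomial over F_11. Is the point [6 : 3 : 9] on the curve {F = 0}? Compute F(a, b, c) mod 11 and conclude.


F(6,3,9) ≡ 8 (mod 11); P is NOT on the curve.

Evaluate F(6, 3, 9) term-by-term (mod 11).
  -2*X**2 ↦ -2·36·1·1 = -72
  X*Y ↦ 1·6·3·1 = 18
  3*X*Z ↦ 3·6·1·9 = 162
  -3*Z**2 ↦ -3·1·1·81 = -243
Sum: F(6, 3, 9) = (-72) + (18) + (162) + (-243) = -135.
Reducing mod 11: -135 ≡ 8 (mod 11).
Since F(a, b, c) ≡ 8 ≠ 0 (mod 11), P does NOT lie on the curve.


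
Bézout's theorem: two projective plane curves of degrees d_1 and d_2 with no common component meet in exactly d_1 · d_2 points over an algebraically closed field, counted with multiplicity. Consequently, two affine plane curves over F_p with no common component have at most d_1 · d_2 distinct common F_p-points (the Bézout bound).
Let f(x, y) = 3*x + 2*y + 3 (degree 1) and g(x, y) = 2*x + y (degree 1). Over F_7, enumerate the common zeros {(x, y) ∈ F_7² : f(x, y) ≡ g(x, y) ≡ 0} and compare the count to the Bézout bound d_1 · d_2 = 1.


Common zeros: {(3, 1)}; count = 1; Bézout bound = 1.

deg(f) = 1, deg(g) = 1, so Bézout bound = 1.
Scan x ∈ F_7. For each x, list the y ∈ F_7 with f(x, y) ≡ 0 and those with g(x, y) ≡ 0 (mod 7); the common zeros in that column are the intersection.
  x = 0: f ≡ 0 at y ∈ {2}; g ≡ 0 at y ∈ {0}; common: ∅.
  x = 1: f ≡ 0 at y ∈ {4}; g ≡ 0 at y ∈ {5}; common: ∅.
  x = 2: f ≡ 0 at y ∈ {6}; g ≡ 0 at y ∈ {3}; common: ∅.
  x = 3: f ≡ 0 at y ∈ {1}; g ≡ 0 at y ∈ {1}; common: {1}.
  x = 4: f ≡ 0 at y ∈ {3}; g ≡ 0 at y ∈ {6}; common: ∅.
  x = 5: f ≡ 0 at y ∈ {5}; g ≡ 0 at y ∈ {4}; common: ∅.
  x = 6: f ≡ 0 at y ∈ {0}; g ≡ 0 at y ∈ {2}; common: ∅.
Collecting: common zeros = {(3, 1)}, so the count is 1.
Comparison with the Bézout bound: 1 ≤ 1 = deg(f)·deg(g), as expected for curves with no common component (the bound is attained).


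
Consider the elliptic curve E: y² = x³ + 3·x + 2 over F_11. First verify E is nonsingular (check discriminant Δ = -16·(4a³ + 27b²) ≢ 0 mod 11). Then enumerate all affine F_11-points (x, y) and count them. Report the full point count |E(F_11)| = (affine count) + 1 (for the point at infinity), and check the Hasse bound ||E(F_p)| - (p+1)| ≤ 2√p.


Affine points = {(2, 4), (2, 7), (3, 4), (3, 7), (4, 1), (4, 10), (6, 4), (6, 7), (7, 5), (7, 6), (10, 3), (10, 8)}; affine count = 12; |E(F_11)| = 13.

Discriminant check: Δ ∝ 4a³ + 27b² = 4·3³ + 27·2² = 4·27 + 27·4 ≡ 7 (mod 11). Nonzero ⇒ E is nonsingular.
For each x ∈ F_11, compute rhs = x³ + 3·x + 2 mod 11, then count y ∈ F_11 with y² ≡ rhs.
  x = 0: rhs = 2, matching y values: none (0 points).
  x = 1: rhs = 6, matching y values: none (0 points).
  x = 2: rhs = 5, matching y values: 4, 7 (2 points).
  x = 3: rhs = 5, matching y values: 4, 7 (2 points).
  x = 4: rhs = 1, matching y values: 1, 10 (2 points).
  x = 5: rhs = 10, matching y values: none (0 points).
  x = 6: rhs = 5, matching y values: 4, 7 (2 points).
  x = 7: rhs = 3, matching y values: 5, 6 (2 points).
  x = 8: rhs = 10, matching y values: none (0 points).
  x = 9: rhs = 10, matching y values: none (0 points).
  x = 10: rhs = 9, matching y values: 3, 8 (2 points).
Total affine count: 12.
Full point count |E(F_11)| = 12 + 1 = 13.
Hasse bound: |13 − (11+1)| = |1| = 1 ≤ 2√11 ≈ 6.6332 ✓.


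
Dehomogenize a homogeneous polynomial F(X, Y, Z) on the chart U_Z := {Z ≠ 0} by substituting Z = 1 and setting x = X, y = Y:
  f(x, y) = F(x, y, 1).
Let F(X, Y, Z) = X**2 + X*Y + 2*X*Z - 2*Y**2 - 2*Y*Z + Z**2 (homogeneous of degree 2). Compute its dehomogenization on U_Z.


f(x, y) = x**2 + x*y + 2*x - 2*y**2 - 2*y + 1

On U_Z we set Z = 1. Each monomial c·X^i·Y^j·Z^k in F becomes c·x^i·y^j·1^k = c·x^i·y^j.
Substituting Z = 1: F(X, Y, 1) = x**2 + x*y + 2*x - 2*y**2 - 2*y + 1.
Note: deg(f) ≤ deg(F) = 2; strict inequality happens when F is divisible by Z (lost terms).


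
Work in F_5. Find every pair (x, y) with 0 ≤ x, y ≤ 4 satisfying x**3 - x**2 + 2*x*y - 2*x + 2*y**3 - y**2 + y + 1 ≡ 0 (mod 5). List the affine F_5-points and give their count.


Affine F_5-points: {(0, 2)}; count = 1.

For each of the 25 pairs (x, y) ∈ F_5², evaluate f(x, y) mod 5. Record the zeros.
  x = 0: [0↦1, 1↦3, 2↦0, 3↦4, 4↦2]  zeros at y ∈ {2}
  x = 1: [0↦4, 1↦3, 2↦2, 3↦3, 4↦3]  zeros at y ∈ ∅
  x = 2: [0↦1, 1↦2, 2↦3, 3↦1, 4↦3]  zeros at y ∈ ∅
  x = 3: [0↦3, 1↦1, 2↦4, 3↦4, 4↦3]  zeros at y ∈ ∅
  x = 4: [0↦1, 1↦1, 2↦1, 3↦3, 4↦4]  zeros at y ∈ ∅
Collecting zeros: affine points = {(0, 2)}.
Total count |C(F_5)_aff| = 1.


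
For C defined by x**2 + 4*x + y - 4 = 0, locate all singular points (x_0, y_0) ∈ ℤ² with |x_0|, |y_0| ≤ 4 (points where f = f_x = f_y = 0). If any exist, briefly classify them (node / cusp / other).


No singular points in the scanned grid; C is smooth there.

Compute partial derivatives:
  f_x = 2*x + 4.
  f_y = 1.
f_y = 1 is a nonzero constant, so f_y never vanishes: no point (x, y) can satisfy f = f_x = f_y = 0. In particular no (x, y) ∈ {−4, ..., 4}² is singular; the curve is smooth.


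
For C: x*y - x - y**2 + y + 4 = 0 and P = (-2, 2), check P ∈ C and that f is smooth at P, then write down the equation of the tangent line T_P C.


Tangent line at P: x - 5*y + 12 = 0.

Step 1: f(-2, 2) = 0, so P lies on C.
Step 2: partial derivatives
  f_x(x, y) = y - 1, f_y(x, y) = x - 2*y + 1.
  f_x(P) = 1, f_y(P) = -5 (gradient nonzero, so P is smooth).
Step 3: tangent line at P: 1·(x − -2) + -5·(y − 2) = 0.
Expanding: x - 5*y + 12 = 0.


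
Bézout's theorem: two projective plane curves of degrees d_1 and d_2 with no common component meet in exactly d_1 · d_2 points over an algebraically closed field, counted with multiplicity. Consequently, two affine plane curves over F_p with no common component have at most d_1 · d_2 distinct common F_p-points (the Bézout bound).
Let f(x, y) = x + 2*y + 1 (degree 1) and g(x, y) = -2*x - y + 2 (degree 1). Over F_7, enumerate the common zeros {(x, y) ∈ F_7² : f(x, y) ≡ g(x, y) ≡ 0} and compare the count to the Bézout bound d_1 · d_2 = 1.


Common zeros: {(4, 1)}; count = 1; Bézout bound = 1.

deg(f) = 1, deg(g) = 1, so Bézout bound = 1.
Scan x ∈ F_7. For each x, list the y ∈ F_7 with f(x, y) ≡ 0 and those with g(x, y) ≡ 0 (mod 7); the common zeros in that column are the intersection.
  x = 0: f ≡ 0 at y ∈ {3}; g ≡ 0 at y ∈ {2}; common: ∅.
  x = 1: f ≡ 0 at y ∈ {6}; g ≡ 0 at y ∈ {0}; common: ∅.
  x = 2: f ≡ 0 at y ∈ {2}; g ≡ 0 at y ∈ {5}; common: ∅.
  x = 3: f ≡ 0 at y ∈ {5}; g ≡ 0 at y ∈ {3}; common: ∅.
  x = 4: f ≡ 0 at y ∈ {1}; g ≡ 0 at y ∈ {1}; common: {1}.
  x = 5: f ≡ 0 at y ∈ {4}; g ≡ 0 at y ∈ {6}; common: ∅.
  x = 6: f ≡ 0 at y ∈ {0}; g ≡ 0 at y ∈ {4}; common: ∅.
Collecting: common zeros = {(4, 1)}, so the count is 1.
Comparison with the Bézout bound: 1 ≤ 1 = deg(f)·deg(g), as expected for curves with no common component (the bound is attained).


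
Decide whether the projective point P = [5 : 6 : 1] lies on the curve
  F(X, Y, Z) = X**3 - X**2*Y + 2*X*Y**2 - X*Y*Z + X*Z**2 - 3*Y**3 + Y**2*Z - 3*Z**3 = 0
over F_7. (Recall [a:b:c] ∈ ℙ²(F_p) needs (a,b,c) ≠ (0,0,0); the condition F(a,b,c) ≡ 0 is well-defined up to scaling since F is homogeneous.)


F(5,6,1) ≡ 3 (mod 7); P is NOT on the curve.

Evaluate F(5, 6, 1) term-by-term (mod 7).
  X**3 ↦ 1·125·1·1 = 125
  -X**2*Y ↦ -1·25·6·1 = -150
  2*X*Y**2 ↦ 2·5·36·1 = 360
  -X*Y*Z ↦ -1·5·6·1 = -30
  X*Z**2 ↦ 1·5·1·1 = 5
  -3*Y**3 ↦ -3·1·216·1 = -648
  Y**2*Z ↦ 1·1·36·1 = 36
  -3*Z**3 ↦ -3·1·1·1 = -3
Sum: F(5, 6, 1) = (125) + (-150) + (360) + (-30) + (5) + (-648) + (36) + (-3) = -305.
Reducing mod 7: -305 ≡ 3 (mod 7).
Since F(a, b, c) ≡ 3 ≠ 0 (mod 7), P does NOT lie on the curve.


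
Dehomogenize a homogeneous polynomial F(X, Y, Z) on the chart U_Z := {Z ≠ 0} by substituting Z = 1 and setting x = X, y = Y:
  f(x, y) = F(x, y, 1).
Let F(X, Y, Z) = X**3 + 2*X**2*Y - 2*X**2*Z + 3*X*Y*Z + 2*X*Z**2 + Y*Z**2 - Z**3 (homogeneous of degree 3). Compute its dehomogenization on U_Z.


f(x, y) = x**3 + 2*x**2*y - 2*x**2 + 3*x*y + 2*x + y - 1

On U_Z we set Z = 1. Each monomial c·X^i·Y^j·Z^k in F becomes c·x^i·y^j·1^k = c·x^i·y^j.
Substituting Z = 1: F(X, Y, 1) = x**3 + 2*x**2*y - 2*x**2 + 3*x*y + 2*x + y - 1.
Note: deg(f) ≤ deg(F) = 3; strict inequality happens when F is divisible by Z (lost terms).


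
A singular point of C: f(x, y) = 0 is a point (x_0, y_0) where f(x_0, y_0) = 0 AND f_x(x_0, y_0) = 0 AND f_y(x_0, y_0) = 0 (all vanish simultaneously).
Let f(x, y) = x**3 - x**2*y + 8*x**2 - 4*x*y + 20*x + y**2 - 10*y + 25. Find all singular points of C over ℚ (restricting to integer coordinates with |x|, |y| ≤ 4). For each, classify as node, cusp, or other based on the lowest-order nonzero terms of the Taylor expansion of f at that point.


Singular points: {(-2, 3)}; classification: node.

Compute partial derivatives:
  f_x = 3*x**2 - 2*x*y + 16*x - 4*y + 20.
  f_y = -x**2 - 4*x + 2*y - 10.
Scan x_0 ∈ {−4, ..., 4}. For each x_0, f_y(x_0, y) is a polynomial in y; find its integer roots y ∈ {−4, ..., 4}, then test f_x and f at those candidates.
  x = -4: f_y(-4, y) = 2*y - 10; no integer root y with |y| ≤ 4.
  x = -3: f_y(-3, y) = 2*y - 7; no integer root y with |y| ≤ 4.
  x = -2: f_y(-2, y) = 2*y - 6; vanishes at y ∈ {3}. (-2, 3): f_x = 0, f = 0 — SINGULAR.
  x = -1: f_y(-1, y) = 2*y - 7; no integer root y with |y| ≤ 4.
  x = 0: f_y(0, y) = 2*y - 10; no integer root y with |y| ≤ 4.
  x = 1: f_y(1, y) = 2*y - 15; no integer root y with |y| ≤ 4.
  x = 2: f_y(2, y) = 2*y - 22; no integer root y with |y| ≤ 4.
  x = 3: f_y(3, y) = 2*y - 31; no integer root y with |y| ≤ 4.
  x = 4: f_y(4, y) = 2*y - 42; no integer root y with |y| ≤ 4.
Only singular point on the grid: (-2, 3).
Classify: substitute x = -2 + u, y = 3 + v and expand: f = u**3 - u**2*v - u**2 + v**2.
No constant or linear terms (consistent with a singular point). Quadratic part: -u**2 + v**2. Cubic part: u**3 - u**2*v.
The quadratic part v**2 - u**2 = (v − u)(v + u) splits into two distinct linear factors, so there are two distinct tangent lines y − 3 = ±(x − -2) — this is a node (ordinary double point).
Classification: node.
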